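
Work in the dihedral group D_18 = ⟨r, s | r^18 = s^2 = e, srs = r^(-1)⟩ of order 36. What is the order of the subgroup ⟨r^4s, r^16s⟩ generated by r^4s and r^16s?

|⟨r^4s⟩| = 2 and |⟨r^16s⟩| = 2, so |H| is a multiple of lcm(2, 2) = 2 and divides |G| = 36.
Closing under the operation: H = {e, r^6, r^12, r^4s, r^10s, r^16s}, so |H| = 6.

6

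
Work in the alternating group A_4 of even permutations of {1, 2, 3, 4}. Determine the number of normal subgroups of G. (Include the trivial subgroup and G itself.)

3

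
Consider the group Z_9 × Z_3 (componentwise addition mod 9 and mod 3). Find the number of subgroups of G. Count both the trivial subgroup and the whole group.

10

|G| = 27, so by Lagrange every subgroup order divides 27. Divisors: 1, 3, 9, 27.
Subgroups by order — order 1: 1; order 3: 4; order 9: 4; order 27: 1.
Total: 1 + 4 + 4 + 1 = 10.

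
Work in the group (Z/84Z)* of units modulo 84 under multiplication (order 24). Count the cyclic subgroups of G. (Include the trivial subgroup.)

A cyclic subgroup of order d is generated by each of its φ(d) elements of order d, so the cyclic subgroups of order d number (#elements of order d)/φ(d).
Cyclic subgroups by order — order 1: 1; order 2: 7; order 3: 1; order 6: 7.
Total: 16.

16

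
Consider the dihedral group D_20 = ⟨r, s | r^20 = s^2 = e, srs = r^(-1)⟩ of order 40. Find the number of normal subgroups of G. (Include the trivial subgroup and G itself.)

9

G has 48 subgroups. Checking conjugation-invariance by order — order 1: 1/1 normal; order 2: 1/21 normal; order 4: 1/11 normal; order 5: 1/1 normal; order 8: 0/5 normal; order 10: 1/5 normal; order 20: 3/3 normal; order 40: 1/1 normal.
Total normal subgroups: 9.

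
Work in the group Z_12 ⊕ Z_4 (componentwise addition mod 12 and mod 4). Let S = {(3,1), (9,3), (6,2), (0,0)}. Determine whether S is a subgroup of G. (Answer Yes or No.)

|S| = 4 divides |G| = 48, consistent with Lagrange.
S contains the identity, every element's inverse is in S, and S is closed under +: it is a subgroup.
In fact S = ⟨(3,1)⟩.

Yes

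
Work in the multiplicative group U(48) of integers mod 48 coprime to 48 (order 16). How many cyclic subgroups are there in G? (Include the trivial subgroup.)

Each element a generates a cyclic subgroup ⟨a⟩; distinct elements may generate the same one (a cyclic group of order d has φ(d) generators).
Cyclic subgroups by order — order 1: 1; order 2: 7; order 4: 4.
Total: 12.

12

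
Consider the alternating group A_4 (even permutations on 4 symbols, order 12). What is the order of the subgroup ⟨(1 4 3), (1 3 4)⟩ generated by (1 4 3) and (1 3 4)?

|⟨(1 4 3)⟩| = 3 and |⟨(1 3 4)⟩| = 3, so |H| is a multiple of lcm(3, 3) = 3 and divides |G| = 12.
Closing under the operation: H = {e, (1 3 4), (1 4 3)}, so |H| = 3.

3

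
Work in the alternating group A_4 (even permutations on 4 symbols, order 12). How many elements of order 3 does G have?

The elements of order 3 are: (2 3 4), (2 4 3), (1 2 3), (1 2 4), (1 3 2), (1 3 4), (1 4 2), (1 4 3).
That's 8.

8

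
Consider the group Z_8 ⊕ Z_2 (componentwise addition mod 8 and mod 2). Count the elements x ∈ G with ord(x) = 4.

4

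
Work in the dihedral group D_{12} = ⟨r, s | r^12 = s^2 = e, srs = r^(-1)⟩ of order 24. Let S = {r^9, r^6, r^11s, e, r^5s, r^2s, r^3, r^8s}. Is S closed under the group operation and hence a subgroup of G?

Yes

|S| = 8 divides |G| = 24, consistent with Lagrange.
S contains the identity, every element's inverse is in S, and S is closed under ·: it is a subgroup.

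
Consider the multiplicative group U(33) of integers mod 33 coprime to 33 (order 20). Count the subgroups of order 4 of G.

1

|G| = 20 and 4 | 20, so subgroups of order 4 are possible by Lagrange.
The subgroups of order 4 are: {1, 10, 23, 32}.
So G has 1 subgroup of order 4.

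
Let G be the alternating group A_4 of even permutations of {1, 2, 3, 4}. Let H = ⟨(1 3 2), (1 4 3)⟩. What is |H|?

|⟨(1 3 2)⟩| = 3 and |⟨(1 4 3)⟩| = 3, so |H| is a multiple of lcm(3, 3) = 3 and divides |G| = 12.
Closing {(1 3 2), (1 4 3)} under the group operation gives all of G, so |H| = 12.

12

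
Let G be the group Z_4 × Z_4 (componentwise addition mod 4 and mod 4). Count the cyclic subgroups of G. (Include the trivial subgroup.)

Group the elements of G by the cyclic subgroup they generate; each cyclic subgroup of order d accounts for φ(d) elements.
Cyclic subgroups by order — order 1: 1; order 2: 3; order 4: 6.
Total: 10.

10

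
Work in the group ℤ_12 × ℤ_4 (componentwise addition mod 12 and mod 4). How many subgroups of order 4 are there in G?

7

|G| = 48 and 4 | 48, so subgroups of order 4 are possible by Lagrange.
The subgroups of order 4 are: {(0,0), (0,1), (0,2), (0,3)}; {(0,0), (0,2), (6,0), (6,2)}; {(0,0), (0,2), (6,1), (6,3)}; {(0,0), (3,0), (6,0), (9,0)}; … (7 in all).
So G has 7 subgroups of order 4.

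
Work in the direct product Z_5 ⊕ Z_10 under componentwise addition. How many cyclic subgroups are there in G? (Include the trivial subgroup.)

A cyclic subgroup of order d is generated by each of its φ(d) elements of order d, so the cyclic subgroups of order d number (#elements of order d)/φ(d).
Cyclic subgroups by order — order 1: 1; order 2: 1; order 5: 6; order 10: 6.
Total: 14.

14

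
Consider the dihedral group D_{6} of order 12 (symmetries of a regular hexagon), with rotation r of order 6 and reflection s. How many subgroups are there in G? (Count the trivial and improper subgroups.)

|G| = 12, so by Lagrange every subgroup order divides 12. Divisors: 1, 2, 3, 4, 6, 12.
Subgroups by order — order 1: 1; order 2: 7; order 3: 1; order 4: 3; order 6: 3; order 12: 1.
Total: 1 + 7 + 1 + 3 + 3 + 1 = 16.

16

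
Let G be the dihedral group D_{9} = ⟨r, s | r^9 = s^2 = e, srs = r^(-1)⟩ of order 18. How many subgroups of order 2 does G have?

9

|G| = 18 and 2 | 18, so subgroups of order 2 are possible by Lagrange.
The subgroups of order 2 are: {e, r^2s}; {e, r^3s}; {e, r^4s}; {e, r^5s}; … (9 in all).
So G has 9 subgroups of order 2.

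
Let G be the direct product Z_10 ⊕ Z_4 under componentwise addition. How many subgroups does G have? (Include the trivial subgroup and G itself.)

16

|G| = 40, so by Lagrange every subgroup order divides 40. Divisors: 1, 2, 4, 5, 8, 10, 20, 40.
Subgroups by order — order 1: 1; order 2: 3; order 4: 3; order 5: 1; order 8: 1; order 10: 3; order 20: 3; order 40: 1.
Total: 1 + 3 + 3 + 1 + 1 + 3 + 3 + 1 = 16.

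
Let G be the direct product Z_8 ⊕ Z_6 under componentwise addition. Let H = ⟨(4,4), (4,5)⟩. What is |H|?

|⟨(4,4)⟩| = 6 and |⟨(4,5)⟩| = 6, so |H| is a multiple of lcm(6, 6) = 6 and divides |G| = 48.
Closing under the operation: H = {(0,0), (0,1), (0,2), (0,3), (0,4), (0,5), (4,0), (4,1), (4,2), (4,3), (4,4), (4,5)}, so |H| = 12.

12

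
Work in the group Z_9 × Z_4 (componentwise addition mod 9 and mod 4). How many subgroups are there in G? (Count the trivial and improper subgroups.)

|G| = 36, so by Lagrange every subgroup order divides 36. Divisors: 1, 2, 3, 4, 6, 9, 12, 18, 36.
Subgroups by order — order 1: 1; order 2: 1; order 3: 1; order 4: 1; order 6: 1; order 9: 1; order 12: 1; order 18: 1; order 36: 1.
Total: 1 + 1 + 1 + 1 + 1 + 1 + 1 + 1 + 1 = 9.

9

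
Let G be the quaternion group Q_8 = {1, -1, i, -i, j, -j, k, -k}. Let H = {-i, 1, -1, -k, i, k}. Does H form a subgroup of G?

No

|H| = 6 does not divide |G| = 8, so by Lagrange H is not a subgroup.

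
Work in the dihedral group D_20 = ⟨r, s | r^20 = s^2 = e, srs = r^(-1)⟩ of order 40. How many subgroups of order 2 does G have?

|G| = 40 and 2 | 40, so subgroups of order 2 are possible by Lagrange.
The subgroups of order 2 are: {e, r^10}; {e, r^10s}; {e, r^11s}; {e, r^12s}; … (21 in all).
So G has 21 subgroups of order 2.

21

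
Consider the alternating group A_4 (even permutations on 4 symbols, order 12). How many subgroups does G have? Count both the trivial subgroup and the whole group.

10

|G| = 12, so by Lagrange every subgroup order divides 12. Divisors: 1, 2, 3, 4, 6, 12.
Subgroups by order — order 1: 1; order 2: 3; order 3: 4; order 4: 1; order 6: 0; order 12: 1.
Total: 1 + 3 + 4 + 1 + 0 + 1 = 10.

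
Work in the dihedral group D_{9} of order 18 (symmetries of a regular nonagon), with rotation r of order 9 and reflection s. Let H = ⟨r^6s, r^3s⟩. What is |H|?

|⟨r^6s⟩| = 2 and |⟨r^3s⟩| = 2, so |H| is a multiple of lcm(2, 2) = 2 and divides |G| = 18.
Closing under the operation: H = {e, r^3, r^6, s, r^3s, r^6s}, so |H| = 6.

6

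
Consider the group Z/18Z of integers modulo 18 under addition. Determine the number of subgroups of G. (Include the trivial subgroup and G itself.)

6

A cyclic group of order 18 has exactly one subgroup for each divisor of 18.
Divisors of 18: 1, 2, 3, 6, 9, 18.
So Z/18Z has 6 subgroups.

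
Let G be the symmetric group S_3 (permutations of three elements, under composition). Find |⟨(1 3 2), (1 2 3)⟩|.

|⟨(1 3 2)⟩| = 3 and |⟨(1 2 3)⟩| = 3, so |H| is a multiple of lcm(3, 3) = 3 and divides |G| = 6.
Closing under the operation: H = {e, (1 2 3), (1 3 2)}, so |H| = 3.

3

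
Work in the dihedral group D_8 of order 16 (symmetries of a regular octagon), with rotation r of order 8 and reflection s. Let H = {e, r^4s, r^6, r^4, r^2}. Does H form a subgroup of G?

|H| = 5 does not divide |G| = 16, so by Lagrange H is not a subgroup.

No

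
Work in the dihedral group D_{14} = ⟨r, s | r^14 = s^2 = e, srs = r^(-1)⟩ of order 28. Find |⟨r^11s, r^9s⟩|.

|⟨r^11s⟩| = 2 and |⟨r^9s⟩| = 2, so |H| is a multiple of lcm(2, 2) = 2 and divides |G| = 28.
Closing under the operation: H = {e, r^2, r^4, r^6, r^8, r^10, r^12, rs, r^3s, r^5s, r^7s, r^9s, r^11s, r^13s}, so |H| = 14.

14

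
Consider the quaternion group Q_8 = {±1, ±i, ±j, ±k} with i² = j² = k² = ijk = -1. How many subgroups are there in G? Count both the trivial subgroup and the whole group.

|G| = 8, so by Lagrange every subgroup order divides 8. Divisors: 1, 2, 4, 8.
Subgroups by order — order 1: 1; order 2: 1; order 4: 3; order 8: 1.
Total: 1 + 1 + 3 + 1 = 6.

6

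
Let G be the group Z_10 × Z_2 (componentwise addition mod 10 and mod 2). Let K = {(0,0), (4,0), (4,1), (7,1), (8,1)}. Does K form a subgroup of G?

(4,0) ∈ K but its inverse (6,0) ∉ K, so K is not a subgroup.

No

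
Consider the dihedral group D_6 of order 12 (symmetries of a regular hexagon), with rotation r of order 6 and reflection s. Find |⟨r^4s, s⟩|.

6

|⟨r^4s⟩| = 2 and |⟨s⟩| = 2, so |H| is a multiple of lcm(2, 2) = 2 and divides |G| = 12.
Closing under the operation: H = {e, r^2, r^4, s, r^2s, r^4s}, so |H| = 6.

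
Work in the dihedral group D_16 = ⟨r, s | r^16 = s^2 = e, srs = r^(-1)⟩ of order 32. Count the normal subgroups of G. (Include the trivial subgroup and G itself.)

8

G has 36 subgroups. Checking conjugation-invariance by order — order 1: 1/1 normal; order 2: 1/17 normal; order 4: 1/9 normal; order 8: 1/5 normal; order 16: 3/3 normal; order 32: 1/1 normal.
Total normal subgroups: 8.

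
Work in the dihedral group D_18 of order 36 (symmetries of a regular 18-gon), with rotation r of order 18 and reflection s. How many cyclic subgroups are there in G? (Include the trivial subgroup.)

Each element a generates a cyclic subgroup ⟨a⟩; distinct elements may generate the same one (a cyclic group of order d has φ(d) generators).
Cyclic subgroups by order — order 1: 1; order 2: 19; order 3: 1; order 6: 1; order 9: 1; order 18: 1.
Total: 24.

24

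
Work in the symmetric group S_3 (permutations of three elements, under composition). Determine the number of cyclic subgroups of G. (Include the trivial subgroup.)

5

Group the elements of G by the cyclic subgroup they generate; each cyclic subgroup of order d accounts for φ(d) elements.
Cyclic subgroups by order — order 1: 1; order 2: 3; order 3: 1.
Total: 5.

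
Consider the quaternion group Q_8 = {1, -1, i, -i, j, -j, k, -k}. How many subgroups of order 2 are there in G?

1

|G| = 8 and 2 | 8, so subgroups of order 2 are possible by Lagrange.
The subgroups of order 2 are: {1, -1}.
So G has 1 subgroup of order 2.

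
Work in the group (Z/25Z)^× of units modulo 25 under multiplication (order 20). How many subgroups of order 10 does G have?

|G| = 20 and 10 | 20, so subgroups of order 10 are possible by Lagrange.
The subgroups of order 10 are: {1, 4, 6, 9, 11, 14, 16, 19, 21, 24}.
So G has 1 subgroup of order 10.

1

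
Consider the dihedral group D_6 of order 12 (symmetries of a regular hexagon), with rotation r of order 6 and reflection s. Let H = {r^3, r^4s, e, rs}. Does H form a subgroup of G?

|H| = 4 divides |G| = 12, consistent with Lagrange.
H contains the identity, every element's inverse is in H, and H is closed under ·: it is a subgroup.

Yes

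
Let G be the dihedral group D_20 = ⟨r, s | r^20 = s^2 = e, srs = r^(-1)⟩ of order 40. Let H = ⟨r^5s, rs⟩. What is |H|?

|⟨r^5s⟩| = 2 and |⟨rs⟩| = 2, so |H| is a multiple of lcm(2, 2) = 2 and divides |G| = 40.
Closing under the operation: H = {e, r^4, r^8, r^12, r^16, rs, r^5s, r^9s, r^13s, r^17s}, so |H| = 10.

10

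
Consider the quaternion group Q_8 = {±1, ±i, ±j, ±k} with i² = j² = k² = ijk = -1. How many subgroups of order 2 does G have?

1

|G| = 8 and 2 | 8, so subgroups of order 2 are possible by Lagrange.
The subgroups of order 2 are: {1, -1}.
So G has 1 subgroup of order 2.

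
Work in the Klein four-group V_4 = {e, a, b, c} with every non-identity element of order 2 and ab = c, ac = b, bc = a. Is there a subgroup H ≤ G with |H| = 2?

Yes

2 | 4. A subgroup of order 2 is {e, a}.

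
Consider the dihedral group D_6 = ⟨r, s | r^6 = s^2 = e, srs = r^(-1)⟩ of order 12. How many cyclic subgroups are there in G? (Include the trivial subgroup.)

10

A cyclic subgroup of order d is generated by each of its φ(d) elements of order d, so the cyclic subgroups of order d number (#elements of order d)/φ(d).
Cyclic subgroups by order — order 1: 1; order 2: 7; order 3: 1; order 6: 1.
Total: 10.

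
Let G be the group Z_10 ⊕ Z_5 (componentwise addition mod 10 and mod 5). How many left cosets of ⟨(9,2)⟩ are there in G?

5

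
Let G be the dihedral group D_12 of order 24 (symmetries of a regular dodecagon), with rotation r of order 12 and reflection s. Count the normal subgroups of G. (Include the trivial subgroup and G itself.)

9

G has 34 subgroups. Checking conjugation-invariance by order — order 1: 1/1 normal; order 2: 1/13 normal; order 3: 1/1 normal; order 4: 1/7 normal; order 6: 1/5 normal; order 8: 0/3 normal; order 12: 3/3 normal; order 24: 1/1 normal.
Total normal subgroups: 9.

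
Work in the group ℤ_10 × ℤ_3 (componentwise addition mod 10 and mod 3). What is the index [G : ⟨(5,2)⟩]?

5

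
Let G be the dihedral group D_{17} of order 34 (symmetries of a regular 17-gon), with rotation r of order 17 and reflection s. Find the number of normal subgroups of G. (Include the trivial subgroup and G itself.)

3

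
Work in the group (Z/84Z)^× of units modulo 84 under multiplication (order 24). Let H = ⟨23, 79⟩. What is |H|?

12

|⟨23⟩| = 6 and |⟨79⟩| = 6, so |H| is a multiple of lcm(6, 6) = 6 and divides |G| = 24.
Closing under the operation: H = {1, 11, 23, 25, 29, 37, 43, 53, 65, 67, 71, 79}, so |H| = 12.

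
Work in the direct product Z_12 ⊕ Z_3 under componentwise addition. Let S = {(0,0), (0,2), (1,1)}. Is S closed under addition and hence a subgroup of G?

No

(1,1) ∈ S but its inverse (11,2) ∉ S, so S is not a subgroup.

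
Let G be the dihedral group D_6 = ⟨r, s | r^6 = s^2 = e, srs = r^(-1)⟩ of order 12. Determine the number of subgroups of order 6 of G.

|G| = 12 and 6 | 12, so subgroups of order 6 are possible by Lagrange.
The subgroups of order 6 are: {e, r, r^2, r^3, r^4, r^5}; {e, r^2, r^4, s, r^2s, r^4s}; {e, r^2, r^4, rs, r^3s, r^5s}.
So G has 3 subgroups of order 6.

3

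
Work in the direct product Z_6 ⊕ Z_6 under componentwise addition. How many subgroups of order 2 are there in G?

|G| = 36 and 2 | 36, so subgroups of order 2 are possible by Lagrange.
The subgroups of order 2 are: {(0,0), (0,3)}; {(0,0), (3,0)}; {(0,0), (3,3)}.
So G has 3 subgroups of order 2.

3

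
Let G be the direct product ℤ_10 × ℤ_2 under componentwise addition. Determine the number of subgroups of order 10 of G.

|G| = 20 and 10 | 20, so subgroups of order 10 are possible by Lagrange.
The subgroups of order 10 are: {(0,0), (0,1), (2,0), (2,1), (4,0), (4,1), (6,0), (6,1), (8,0), (8,1)}; {(0,0), (1,0), (2,0), (3,0), (4,0), (5,0), (6,0), (7,0), (8,0), (9,0)}; {(0,0), (1,1), (2,0), (3,1), (4,0), (5,1), (6,0), (7,1), (8,0), (9,1)}.
So G has 3 subgroups of order 10.

3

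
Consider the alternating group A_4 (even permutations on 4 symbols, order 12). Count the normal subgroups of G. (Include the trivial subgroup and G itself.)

3

G has 10 subgroups. Checking conjugation-invariance by order — order 1: 1/1 normal; order 2: 0/3 normal; order 3: 0/4 normal; order 4: 1/1 normal; order 12: 1/1 normal.
Total normal subgroups: 3.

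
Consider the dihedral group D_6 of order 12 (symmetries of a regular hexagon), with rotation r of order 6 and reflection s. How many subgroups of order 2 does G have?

|G| = 12 and 2 | 12, so subgroups of order 2 are possible by Lagrange.
The subgroups of order 2 are: {e, r^2s}; {e, r^3}; {e, r^3s}; {e, r^4s}; … (7 in all).
So G has 7 subgroups of order 2.

7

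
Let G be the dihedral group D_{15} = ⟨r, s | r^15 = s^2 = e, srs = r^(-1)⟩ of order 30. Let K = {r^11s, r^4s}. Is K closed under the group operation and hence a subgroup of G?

No

The identity e ∉ K, so K is not a subgroup.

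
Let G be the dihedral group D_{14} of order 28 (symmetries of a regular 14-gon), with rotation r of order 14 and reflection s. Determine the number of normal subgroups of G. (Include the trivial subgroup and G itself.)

7

G has 28 subgroups. Checking conjugation-invariance by order — order 1: 1/1 normal; order 2: 1/15 normal; order 4: 0/7 normal; order 7: 1/1 normal; order 14: 3/3 normal; order 28: 1/1 normal.
Total normal subgroups: 7.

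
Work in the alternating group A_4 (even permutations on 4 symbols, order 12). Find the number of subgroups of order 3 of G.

|G| = 12 and 3 | 12, so subgroups of order 3 are possible by Lagrange.
The subgroups of order 3 are: {e, (1 2 3), (1 3 2)}; {e, (1 2 4), (1 4 2)}; {e, (1 3 4), (1 4 3)}; {e, (2 3 4), (2 4 3)}.
So G has 4 subgroups of order 3.

4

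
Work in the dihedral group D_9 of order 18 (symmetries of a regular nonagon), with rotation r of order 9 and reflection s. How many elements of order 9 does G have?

6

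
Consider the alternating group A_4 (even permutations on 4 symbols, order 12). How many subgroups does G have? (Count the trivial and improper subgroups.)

|G| = 12, so by Lagrange every subgroup order divides 12. Divisors: 1, 2, 3, 4, 6, 12.
Subgroups by order — order 1: 1; order 2: 3; order 3: 4; order 4: 1; order 6: 0; order 12: 1.
Total: 1 + 3 + 4 + 1 + 0 + 1 = 10.

10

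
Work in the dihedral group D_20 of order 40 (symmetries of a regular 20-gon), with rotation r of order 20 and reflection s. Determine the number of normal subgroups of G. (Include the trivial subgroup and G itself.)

G has 48 subgroups. Checking conjugation-invariance by order — order 1: 1/1 normal; order 2: 1/21 normal; order 4: 1/11 normal; order 5: 1/1 normal; order 8: 0/5 normal; order 10: 1/5 normal; order 20: 3/3 normal; order 40: 1/1 normal.
Total normal subgroups: 9.

9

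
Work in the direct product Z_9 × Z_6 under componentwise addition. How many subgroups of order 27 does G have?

|G| = 54 and 27 | 54, so subgroups of order 27 are possible by Lagrange.
The subgroups of order 27 are: {(0,0), (0,2), (0,4), (1,0), (1,2), (1,4), (2,0), (2,2), (2,4), (3,0), (3,2), (3,4), (4,0), (4,2), (4,4), (5,0), (5,2), (5,4), (6,0), (6,2), (6,4), (7,0), (7,2), (7,4), (8,0), (8,2), (8,4)}.
So G has 1 subgroup of order 27.

1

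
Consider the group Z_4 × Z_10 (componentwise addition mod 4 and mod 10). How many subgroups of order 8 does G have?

1

|G| = 40 and 8 | 40, so subgroups of order 8 are possible by Lagrange.
The subgroups of order 8 are: {(0,0), (0,5), (1,0), (1,5), (2,0), (2,5), (3,0), (3,5)}.
So G has 1 subgroup of order 8.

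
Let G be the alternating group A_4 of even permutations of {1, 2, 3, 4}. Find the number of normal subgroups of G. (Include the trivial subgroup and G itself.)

3

G has 10 subgroups. Checking conjugation-invariance by order — order 1: 1/1 normal; order 2: 0/3 normal; order 3: 0/4 normal; order 4: 1/1 normal; order 12: 1/1 normal.
Total normal subgroups: 3.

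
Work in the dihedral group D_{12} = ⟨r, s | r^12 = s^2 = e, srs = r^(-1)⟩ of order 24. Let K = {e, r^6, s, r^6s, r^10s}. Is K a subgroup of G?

|K| = 5 does not divide |G| = 24, so by Lagrange K is not a subgroup.

No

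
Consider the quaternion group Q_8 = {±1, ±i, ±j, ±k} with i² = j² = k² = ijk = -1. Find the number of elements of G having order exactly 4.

The elements of order 4 are: i, -i, j, -j, k, -k.
That's 6.

6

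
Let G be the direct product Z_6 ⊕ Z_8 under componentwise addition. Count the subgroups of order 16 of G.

1

|G| = 48 and 16 | 48, so subgroups of order 16 are possible by Lagrange.
The subgroups of order 16 are: {(0,0), (0,1), (0,2), (0,3), (0,4), (0,5), (0,6), (0,7), (3,0), (3,1), (3,2), (3,3), (3,4), (3,5), (3,6), (3,7)}.
So G has 1 subgroup of order 16.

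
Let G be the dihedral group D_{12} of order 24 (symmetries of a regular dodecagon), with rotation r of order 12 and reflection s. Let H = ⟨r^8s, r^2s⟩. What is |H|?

|⟨r^8s⟩| = 2 and |⟨r^2s⟩| = 2, so |H| is a multiple of lcm(2, 2) = 2 and divides |G| = 24.
Closing under the operation: H = {e, r^6, r^2s, r^8s}, so |H| = 4.

4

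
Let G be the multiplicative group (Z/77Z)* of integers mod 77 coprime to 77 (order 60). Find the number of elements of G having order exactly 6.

The elements of order 6 are: 10, 12, 32, 45, 54, 65.
That's 6.

6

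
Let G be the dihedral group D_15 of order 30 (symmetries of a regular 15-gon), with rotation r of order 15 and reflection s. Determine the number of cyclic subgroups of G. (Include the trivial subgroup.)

Group the elements of G by the cyclic subgroup they generate; each cyclic subgroup of order d accounts for φ(d) elements.
Cyclic subgroups by order — order 1: 1; order 2: 15; order 3: 1; order 5: 1; order 15: 1.
Total: 19.

19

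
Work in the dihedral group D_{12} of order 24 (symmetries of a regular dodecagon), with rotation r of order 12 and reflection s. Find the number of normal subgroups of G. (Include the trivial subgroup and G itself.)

G has 34 subgroups. Checking conjugation-invariance by order — order 1: 1/1 normal; order 2: 1/13 normal; order 3: 1/1 normal; order 4: 1/7 normal; order 6: 1/5 normal; order 8: 0/3 normal; order 12: 3/3 normal; order 24: 1/1 normal.
Total normal subgroups: 9.

9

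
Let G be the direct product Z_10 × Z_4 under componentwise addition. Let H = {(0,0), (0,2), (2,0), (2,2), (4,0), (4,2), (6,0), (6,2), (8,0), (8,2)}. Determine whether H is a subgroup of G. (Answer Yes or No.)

Yes

|H| = 10 divides |G| = 40, consistent with Lagrange.
H contains the identity, every element's inverse is in H, and H is closed under +: it is a subgroup.
In fact H = ⟨(6,2)⟩.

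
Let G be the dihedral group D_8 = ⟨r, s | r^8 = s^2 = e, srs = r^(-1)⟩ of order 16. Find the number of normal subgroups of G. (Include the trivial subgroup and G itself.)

7

G has 19 subgroups. Checking conjugation-invariance by order — order 1: 1/1 normal; order 2: 1/9 normal; order 4: 1/5 normal; order 8: 3/3 normal; order 16: 1/1 normal.
Total normal subgroups: 7.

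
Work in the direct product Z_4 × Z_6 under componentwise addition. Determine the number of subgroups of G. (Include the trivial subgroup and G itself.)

|G| = 24, so by Lagrange every subgroup order divides 24. Divisors: 1, 2, 3, 4, 6, 8, 12, 24.
Subgroups by order — order 1: 1; order 2: 3; order 3: 1; order 4: 3; order 6: 3; order 8: 1; order 12: 3; order 24: 1.
Total: 1 + 3 + 1 + 3 + 3 + 1 + 3 + 1 = 16.

16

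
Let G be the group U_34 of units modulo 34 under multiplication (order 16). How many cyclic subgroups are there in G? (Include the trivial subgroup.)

5

Each element a generates a cyclic subgroup ⟨a⟩; distinct elements may generate the same one (a cyclic group of order d has φ(d) generators).
Cyclic subgroups by order — order 1: 1; order 2: 1; order 4: 1; order 8: 1; order 16: 1.
Total: 5.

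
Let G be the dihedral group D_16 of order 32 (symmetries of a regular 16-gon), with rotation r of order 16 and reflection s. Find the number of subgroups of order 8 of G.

|G| = 32 and 8 | 32, so subgroups of order 8 are possible by Lagrange.
The subgroups of order 8 are: {e, r^2, r^4, r^6, r^8, r^10, r^12, r^14}; {e, r^4, r^8, r^12, r^2s, r^6s, r^10s, r^14s}; {e, r^4, r^8, r^12, r^3s, r^7s, r^11s, r^15s}; {e, r^4, r^8, r^12, s, r^4s, r^8s, r^12s}; … (5 in all).
So G has 5 subgroups of order 8.

5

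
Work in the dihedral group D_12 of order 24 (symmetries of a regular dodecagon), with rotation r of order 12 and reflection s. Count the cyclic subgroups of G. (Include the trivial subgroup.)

18

Each element a generates a cyclic subgroup ⟨a⟩; distinct elements may generate the same one (a cyclic group of order d has φ(d) generators).
Cyclic subgroups by order — order 1: 1; order 2: 13; order 3: 1; order 4: 1; order 6: 1; order 12: 1.
Total: 18.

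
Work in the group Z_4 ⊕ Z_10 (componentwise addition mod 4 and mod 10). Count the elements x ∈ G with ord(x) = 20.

An element (a,b) has order lcm(ord(a), ord(b)); count pairs with lcm equal to 20.
Enumerating gives 16 such elements.

16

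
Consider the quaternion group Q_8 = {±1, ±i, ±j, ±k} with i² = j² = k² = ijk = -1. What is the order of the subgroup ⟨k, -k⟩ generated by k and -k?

|⟨k⟩| = 4 and |⟨-k⟩| = 4, so |H| is a multiple of lcm(4, 4) = 4 and divides |G| = 8.
Closing under the operation: H = {1, -1, k, -k}, so |H| = 4.

4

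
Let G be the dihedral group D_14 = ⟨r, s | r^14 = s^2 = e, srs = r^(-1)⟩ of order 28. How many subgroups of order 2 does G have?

|G| = 28 and 2 | 28, so subgroups of order 2 are possible by Lagrange.
The subgroups of order 2 are: {e, r^10s}; {e, r^11s}; {e, r^12s}; {e, r^13s}; … (15 in all).
So G has 15 subgroups of order 2.

15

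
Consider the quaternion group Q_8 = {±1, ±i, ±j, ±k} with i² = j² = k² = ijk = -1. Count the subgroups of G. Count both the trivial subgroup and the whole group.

|G| = 8, so by Lagrange every subgroup order divides 8. Divisors: 1, 2, 4, 8.
Subgroups by order — order 1: 1; order 2: 1; order 4: 3; order 8: 1.
Total: 1 + 1 + 3 + 1 = 6.

6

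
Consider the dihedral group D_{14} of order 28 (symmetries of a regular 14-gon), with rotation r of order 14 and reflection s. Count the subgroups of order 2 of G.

15

|G| = 28 and 2 | 28, so subgroups of order 2 are possible by Lagrange.
The subgroups of order 2 are: {e, r^10s}; {e, r^11s}; {e, r^12s}; {e, r^13s}; … (15 in all).
So G has 15 subgroups of order 2.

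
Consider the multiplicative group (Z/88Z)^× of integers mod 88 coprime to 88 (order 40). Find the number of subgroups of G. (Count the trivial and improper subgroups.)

32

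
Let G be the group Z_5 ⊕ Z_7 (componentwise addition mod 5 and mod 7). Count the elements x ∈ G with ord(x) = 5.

4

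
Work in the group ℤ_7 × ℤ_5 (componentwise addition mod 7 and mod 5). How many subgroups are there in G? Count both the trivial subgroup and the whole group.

|G| = 35, so by Lagrange every subgroup order divides 35. Divisors: 1, 5, 7, 35.
Subgroups by order — order 1: 1; order 5: 1; order 7: 1; order 35: 1.
Total: 1 + 1 + 1 + 1 = 4.

4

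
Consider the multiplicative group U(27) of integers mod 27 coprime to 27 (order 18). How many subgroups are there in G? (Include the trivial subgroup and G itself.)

6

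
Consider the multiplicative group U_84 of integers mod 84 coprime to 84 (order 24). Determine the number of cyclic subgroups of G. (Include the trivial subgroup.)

A cyclic subgroup of order d is generated by each of its φ(d) elements of order d, so the cyclic subgroups of order d number (#elements of order d)/φ(d).
Cyclic subgroups by order — order 1: 1; order 2: 7; order 3: 1; order 6: 7.
Total: 16.

16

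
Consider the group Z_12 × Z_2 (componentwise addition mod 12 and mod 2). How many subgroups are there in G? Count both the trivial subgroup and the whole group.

|G| = 24, so by Lagrange every subgroup order divides 24. Divisors: 1, 2, 3, 4, 6, 8, 12, 24.
Subgroups by order — order 1: 1; order 2: 3; order 3: 1; order 4: 3; order 6: 3; order 8: 1; order 12: 3; order 24: 1.
Total: 1 + 3 + 1 + 3 + 3 + 1 + 3 + 1 = 16.

16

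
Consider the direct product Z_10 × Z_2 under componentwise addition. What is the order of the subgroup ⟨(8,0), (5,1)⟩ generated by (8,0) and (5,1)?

10

|⟨(8,0)⟩| = 5 and |⟨(5,1)⟩| = 2, so |H| is a multiple of lcm(5, 2) = 10 and divides |G| = 20.
Closing under the operation: H = {(0,0), (1,1), (2,0), (3,1), (4,0), (5,1), (6,0), (7,1), (8,0), (9,1)}, so |H| = 10.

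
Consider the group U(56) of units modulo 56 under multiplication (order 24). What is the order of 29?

Compute successive powers of 29 mod 56: 29, 1; 29^2 ≡ 1 (mod 56).
So |⟨29⟩| = 2.

2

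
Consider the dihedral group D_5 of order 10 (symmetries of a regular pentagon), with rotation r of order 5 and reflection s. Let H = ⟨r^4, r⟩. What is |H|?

5

|⟨r^4⟩| = 5 and |⟨r⟩| = 5, so |H| is a multiple of lcm(5, 5) = 5 and divides |G| = 10.
Closing under the operation: H = {e, r, r^2, r^3, r^4}, so |H| = 5.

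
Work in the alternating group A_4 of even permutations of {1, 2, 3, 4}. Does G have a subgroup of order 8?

8 does not divide |G| = 12, so by Lagrange no subgroup of order 8 exists.

No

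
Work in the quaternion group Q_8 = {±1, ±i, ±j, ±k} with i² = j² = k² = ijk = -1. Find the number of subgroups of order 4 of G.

3

|G| = 8 and 4 | 8, so subgroups of order 4 are possible by Lagrange.
The subgroups of order 4 are: {1, -1, i, -i}; {1, -1, j, -j}; {1, -1, k, -k}.
So G has 3 subgroups of order 4.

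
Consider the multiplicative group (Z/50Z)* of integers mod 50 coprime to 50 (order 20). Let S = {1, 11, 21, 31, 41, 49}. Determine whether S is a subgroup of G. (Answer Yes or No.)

|S| = 6 does not divide |G| = 20, so by Lagrange S is not a subgroup.

No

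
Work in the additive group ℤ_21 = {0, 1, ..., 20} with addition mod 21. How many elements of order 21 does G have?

In a cyclic group of order 21, the number of elements of order d (for d | 21) is φ(d).
φ(21) = 12.

12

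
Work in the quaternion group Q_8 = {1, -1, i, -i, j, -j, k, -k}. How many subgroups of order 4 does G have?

3

|G| = 8 and 4 | 8, so subgroups of order 4 are possible by Lagrange.
The subgroups of order 4 are: {1, -1, i, -i}; {1, -1, j, -j}; {1, -1, k, -k}.
So G has 3 subgroups of order 4.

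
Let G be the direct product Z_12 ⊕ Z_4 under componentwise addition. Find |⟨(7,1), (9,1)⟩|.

24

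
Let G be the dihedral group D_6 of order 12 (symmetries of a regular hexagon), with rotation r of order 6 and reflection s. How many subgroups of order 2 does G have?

|G| = 12 and 2 | 12, so subgroups of order 2 are possible by Lagrange.
The subgroups of order 2 are: {e, r^2s}; {e, r^3}; {e, r^3s}; {e, r^4s}; … (7 in all).
So G has 7 subgroups of order 2.

7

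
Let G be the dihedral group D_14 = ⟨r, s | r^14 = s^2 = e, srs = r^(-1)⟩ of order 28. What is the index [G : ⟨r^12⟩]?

|⟨r^12⟩| = 7 and |G| = 28.
By Lagrange, [G : H] = |G|/|H| = 28/7 = 4.

4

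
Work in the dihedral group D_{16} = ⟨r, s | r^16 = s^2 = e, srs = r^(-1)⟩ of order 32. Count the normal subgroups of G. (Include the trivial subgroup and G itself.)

G has 36 subgroups. Checking conjugation-invariance by order — order 1: 1/1 normal; order 2: 1/17 normal; order 4: 1/9 normal; order 8: 1/5 normal; order 16: 3/3 normal; order 32: 1/1 normal.
Total normal subgroups: 8.

8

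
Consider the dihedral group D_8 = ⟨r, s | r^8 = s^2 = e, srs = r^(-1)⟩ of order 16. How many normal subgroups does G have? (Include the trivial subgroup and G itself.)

G has 19 subgroups. Checking conjugation-invariance by order — order 1: 1/1 normal; order 2: 1/9 normal; order 4: 1/5 normal; order 8: 3/3 normal; order 16: 1/1 normal.
Total normal subgroups: 7.

7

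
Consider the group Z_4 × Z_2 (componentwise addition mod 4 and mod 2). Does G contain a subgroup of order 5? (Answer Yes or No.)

No

5 does not divide |G| = 8, so by Lagrange no subgroup of order 5 exists.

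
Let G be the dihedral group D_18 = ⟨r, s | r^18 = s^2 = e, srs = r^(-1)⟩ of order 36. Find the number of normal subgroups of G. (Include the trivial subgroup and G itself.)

9

G has 45 subgroups. Checking conjugation-invariance by order — order 1: 1/1 normal; order 2: 1/19 normal; order 3: 1/1 normal; order 4: 0/9 normal; order 6: 1/7 normal; order 9: 1/1 normal; order 12: 0/3 normal; order 18: 3/3 normal; order 36: 1/1 normal.
Total normal subgroups: 9.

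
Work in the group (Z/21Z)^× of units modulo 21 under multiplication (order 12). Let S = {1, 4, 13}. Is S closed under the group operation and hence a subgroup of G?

4 ∈ S but its inverse 16 ∉ S, so S is not a subgroup.

No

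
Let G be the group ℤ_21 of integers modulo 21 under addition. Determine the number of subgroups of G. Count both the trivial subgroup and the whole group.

4

A cyclic group of order 21 has exactly one subgroup for each divisor of 21.
Divisors of 21: 1, 3, 7, 21.
So ℤ_21 has 4 subgroups.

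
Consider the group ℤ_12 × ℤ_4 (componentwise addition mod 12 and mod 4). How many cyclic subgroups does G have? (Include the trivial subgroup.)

20

Each element a generates a cyclic subgroup ⟨a⟩; distinct elements may generate the same one (a cyclic group of order d has φ(d) generators).
Cyclic subgroups by order — order 1: 1; order 2: 3; order 3: 1; order 4: 6; order 6: 3; order 12: 6.
Total: 20.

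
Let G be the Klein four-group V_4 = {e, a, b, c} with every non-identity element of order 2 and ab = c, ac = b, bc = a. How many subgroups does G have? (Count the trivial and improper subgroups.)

|G| = 4, so by Lagrange every subgroup order divides 4. Divisors: 1, 2, 4.
Subgroups by order — order 1: 1; order 2: 3; order 4: 1.
Total: 1 + 3 + 1 = 5.

5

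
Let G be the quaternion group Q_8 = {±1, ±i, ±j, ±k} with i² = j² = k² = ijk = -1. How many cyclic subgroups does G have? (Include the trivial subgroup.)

5

Each element a generates a cyclic subgroup ⟨a⟩; distinct elements may generate the same one (a cyclic group of order d has φ(d) generators).
Cyclic subgroups by order — order 1: 1; order 2: 1; order 4: 3.
Total: 5.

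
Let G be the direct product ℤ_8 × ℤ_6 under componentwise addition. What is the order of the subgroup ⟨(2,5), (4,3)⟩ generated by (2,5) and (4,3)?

|⟨(2,5)⟩| = 12 and |⟨(4,3)⟩| = 2, so |H| is a multiple of lcm(12, 2) = 12 and divides |G| = 48.
Closing under the operation: H = {(0,0), (0,1), (0,2), (0,3), (0,4), (0,5), (2,0), (2,1), (2,2), (2,3), (2,4), (2,5), (4,0), (4,1), (4,2), (4,3), (4,4), (4,5), (6,0), (6,1), (6,2), (6,3), (6,4), (6,5)}, so |H| = 24.

24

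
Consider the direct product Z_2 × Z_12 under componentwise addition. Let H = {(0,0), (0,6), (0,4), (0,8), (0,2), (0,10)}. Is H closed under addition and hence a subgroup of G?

Yes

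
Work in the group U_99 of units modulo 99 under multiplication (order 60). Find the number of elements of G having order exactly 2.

The elements of order 2 are: 10, 89, 98.
That's 3.

3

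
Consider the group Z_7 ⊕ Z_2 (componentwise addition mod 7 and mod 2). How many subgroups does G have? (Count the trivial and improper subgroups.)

|G| = 14, so by Lagrange every subgroup order divides 14. Divisors: 1, 2, 7, 14.
Subgroups by order — order 1: 1; order 2: 1; order 7: 1; order 14: 1.
Total: 1 + 1 + 1 + 1 = 4.

4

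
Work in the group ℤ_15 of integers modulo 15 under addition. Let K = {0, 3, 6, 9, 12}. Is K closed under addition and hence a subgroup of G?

|K| = 5 divides |G| = 15, consistent with Lagrange.
K contains the identity, every element's inverse is in K, and K is closed under +: it is a subgroup.
In fact K = ⟨3⟩.

Yes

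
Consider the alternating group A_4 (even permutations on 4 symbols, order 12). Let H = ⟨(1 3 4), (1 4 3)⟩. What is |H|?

3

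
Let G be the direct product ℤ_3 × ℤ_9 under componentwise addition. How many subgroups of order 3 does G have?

4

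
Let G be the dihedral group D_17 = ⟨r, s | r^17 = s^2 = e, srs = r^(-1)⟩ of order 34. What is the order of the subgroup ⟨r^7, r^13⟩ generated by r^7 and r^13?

|⟨r^7⟩| = 17 and |⟨r^13⟩| = 17, so |H| is a multiple of lcm(17, 17) = 17 and divides |G| = 34.
Closing under the operation: H = {e, r, r^2, r^3, r^4, r^5, r^6, r^7, r^8, r^9, r^10, r^11, r^12, r^13, r^14, r^15, r^16}, so |H| = 17.

17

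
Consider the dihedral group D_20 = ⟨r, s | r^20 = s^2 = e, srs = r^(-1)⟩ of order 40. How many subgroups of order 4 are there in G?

|G| = 40 and 4 | 40, so subgroups of order 4 are possible by Lagrange.
The subgroups of order 4 are: {e, r^10, s, r^10s}; {e, r^10, rs, r^11s}; {e, r^10, r^2s, r^12s}; {e, r^10, r^3s, r^13s}; … (11 in all).
So G has 11 subgroups of order 4.

11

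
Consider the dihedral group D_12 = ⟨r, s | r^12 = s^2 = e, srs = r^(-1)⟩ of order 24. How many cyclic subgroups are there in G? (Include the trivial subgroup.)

18

A cyclic subgroup of order d is generated by each of its φ(d) elements of order d, so the cyclic subgroups of order d number (#elements of order d)/φ(d).
Cyclic subgroups by order — order 1: 1; order 2: 13; order 3: 1; order 4: 1; order 6: 1; order 12: 1.
Total: 18.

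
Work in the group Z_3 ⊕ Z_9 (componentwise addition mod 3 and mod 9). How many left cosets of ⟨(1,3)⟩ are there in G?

|⟨(1,3)⟩| = 3 and |G| = 27.
By Lagrange, [G : H] = |G|/|H| = 27/3 = 9.

9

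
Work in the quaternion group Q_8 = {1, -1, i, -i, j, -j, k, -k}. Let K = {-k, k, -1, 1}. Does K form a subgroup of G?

Yes

|K| = 4 divides |G| = 8, consistent with Lagrange.
K contains the identity, every element's inverse is in K, and K is closed under ·: it is a subgroup.
In fact K = ⟨-k⟩.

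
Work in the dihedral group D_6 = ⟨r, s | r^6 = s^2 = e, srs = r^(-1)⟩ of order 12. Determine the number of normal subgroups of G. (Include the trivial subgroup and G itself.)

G has 16 subgroups. Checking conjugation-invariance by order — order 1: 1/1 normal; order 2: 1/7 normal; order 3: 1/1 normal; order 4: 0/3 normal; order 6: 3/3 normal; order 12: 1/1 normal.
Total normal subgroups: 7.

7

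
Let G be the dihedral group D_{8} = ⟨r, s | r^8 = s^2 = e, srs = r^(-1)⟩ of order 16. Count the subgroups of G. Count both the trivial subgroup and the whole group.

|G| = 16, so by Lagrange every subgroup order divides 16. Divisors: 1, 2, 4, 8, 16.
Subgroups by order — order 1: 1; order 2: 9; order 4: 5; order 8: 3; order 16: 1.
Total: 1 + 9 + 5 + 3 + 1 = 19.

19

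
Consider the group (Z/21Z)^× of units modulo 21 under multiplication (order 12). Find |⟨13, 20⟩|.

|⟨13⟩| = 2 and |⟨20⟩| = 2, so |H| is a multiple of lcm(2, 2) = 2 and divides |G| = 12.
Closing under the operation: H = {1, 8, 13, 20}, so |H| = 4.

4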